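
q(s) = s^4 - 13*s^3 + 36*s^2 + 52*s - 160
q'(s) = 4*s^3 - 39*s^2 + 72*s + 52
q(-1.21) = -145.04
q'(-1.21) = -99.31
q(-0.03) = -161.53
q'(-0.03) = 49.80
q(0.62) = -116.87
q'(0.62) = 82.60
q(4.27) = 38.75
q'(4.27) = -40.23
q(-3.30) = 646.21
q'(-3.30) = -754.06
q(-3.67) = 958.05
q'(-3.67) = -935.25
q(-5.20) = 3102.11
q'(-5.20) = -1939.39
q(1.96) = -2.91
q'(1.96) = 73.42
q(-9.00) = 18326.00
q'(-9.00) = -6671.00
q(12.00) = 3920.00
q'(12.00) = 2212.00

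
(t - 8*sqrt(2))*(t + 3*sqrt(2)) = t^2 - 5*sqrt(2)*t - 48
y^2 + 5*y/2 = y*(y + 5/2)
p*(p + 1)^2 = p^3 + 2*p^2 + p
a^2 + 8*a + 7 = (a + 1)*(a + 7)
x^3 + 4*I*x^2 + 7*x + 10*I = (x - 2*I)*(x + I)*(x + 5*I)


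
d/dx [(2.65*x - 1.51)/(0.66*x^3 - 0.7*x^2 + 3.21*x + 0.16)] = (-3.498*x^3 + 4.8448*x^2 - 2.114*x + 5.2711)/(0.4356*x^6 - 0.924*x^5 + 4.7272*x^4 - 4.2828*x^3 + 10.0801*x^2 + 1.0272*x + 0.0256)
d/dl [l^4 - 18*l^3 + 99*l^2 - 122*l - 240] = 4*l^3 - 54*l^2 + 198*l - 122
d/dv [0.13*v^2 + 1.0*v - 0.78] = 0.26*v + 1.0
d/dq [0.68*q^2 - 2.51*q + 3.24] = 1.36*q - 2.51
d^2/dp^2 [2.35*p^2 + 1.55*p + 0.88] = 4.70000000000000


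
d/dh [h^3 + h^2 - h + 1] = 3*h^2 + 2*h - 1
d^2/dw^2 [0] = 0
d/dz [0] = 0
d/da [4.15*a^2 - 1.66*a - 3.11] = 8.3*a - 1.66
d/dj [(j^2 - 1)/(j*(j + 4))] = 2*(2*j^2 + j + 2)/(j^2*(j^2 + 8*j + 16))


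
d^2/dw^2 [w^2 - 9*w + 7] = 2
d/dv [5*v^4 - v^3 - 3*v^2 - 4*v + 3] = 20*v^3 - 3*v^2 - 6*v - 4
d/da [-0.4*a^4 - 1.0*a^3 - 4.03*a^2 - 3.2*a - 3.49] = -1.6*a^3 - 3.0*a^2 - 8.06*a - 3.2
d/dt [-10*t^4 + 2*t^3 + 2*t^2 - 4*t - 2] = -40*t^3 + 6*t^2 + 4*t - 4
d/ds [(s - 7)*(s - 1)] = 2*s - 8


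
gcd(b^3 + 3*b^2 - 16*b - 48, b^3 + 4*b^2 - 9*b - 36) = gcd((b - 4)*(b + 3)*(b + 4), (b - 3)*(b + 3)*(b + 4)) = b^2 + 7*b + 12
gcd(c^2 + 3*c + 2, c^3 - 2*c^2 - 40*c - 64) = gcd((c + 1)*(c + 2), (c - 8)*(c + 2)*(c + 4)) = c + 2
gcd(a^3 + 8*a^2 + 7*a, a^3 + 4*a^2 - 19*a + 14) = a + 7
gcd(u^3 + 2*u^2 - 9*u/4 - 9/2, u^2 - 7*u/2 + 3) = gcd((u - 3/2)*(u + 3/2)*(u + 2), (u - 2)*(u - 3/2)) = u - 3/2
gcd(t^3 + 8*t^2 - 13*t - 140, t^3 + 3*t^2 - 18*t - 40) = t^2 + t - 20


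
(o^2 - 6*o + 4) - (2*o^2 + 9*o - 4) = -o^2 - 15*o + 8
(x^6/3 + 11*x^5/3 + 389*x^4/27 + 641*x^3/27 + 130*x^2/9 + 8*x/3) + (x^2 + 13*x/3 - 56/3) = x^6/3 + 11*x^5/3 + 389*x^4/27 + 641*x^3/27 + 139*x^2/9 + 7*x - 56/3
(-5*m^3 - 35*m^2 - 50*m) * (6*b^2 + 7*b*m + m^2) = -30*b^2*m^3 - 210*b^2*m^2 - 300*b^2*m - 35*b*m^4 - 245*b*m^3 - 350*b*m^2 - 5*m^5 - 35*m^4 - 50*m^3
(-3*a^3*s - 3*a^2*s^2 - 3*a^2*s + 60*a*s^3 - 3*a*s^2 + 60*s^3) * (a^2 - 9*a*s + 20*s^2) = -3*a^5*s + 24*a^4*s^2 - 3*a^4*s + 27*a^3*s^3 + 24*a^3*s^2 - 600*a^2*s^4 + 27*a^2*s^3 + 1200*a*s^5 - 600*a*s^4 + 1200*s^5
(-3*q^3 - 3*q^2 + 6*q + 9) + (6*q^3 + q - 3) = 3*q^3 - 3*q^2 + 7*q + 6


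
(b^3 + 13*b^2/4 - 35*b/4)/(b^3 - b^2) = (4*b^2 + 13*b - 35)/(4*b*(b - 1))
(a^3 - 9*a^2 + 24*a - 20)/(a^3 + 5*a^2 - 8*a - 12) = (a^2 - 7*a + 10)/(a^2 + 7*a + 6)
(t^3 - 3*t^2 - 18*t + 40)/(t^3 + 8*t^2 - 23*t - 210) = (t^2 + 2*t - 8)/(t^2 + 13*t + 42)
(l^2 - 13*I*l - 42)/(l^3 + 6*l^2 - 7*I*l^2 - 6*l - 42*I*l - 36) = (l - 7*I)/(l^2 + l*(6 - I) - 6*I)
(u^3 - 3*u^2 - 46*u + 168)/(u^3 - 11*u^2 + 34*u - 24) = (u + 7)/(u - 1)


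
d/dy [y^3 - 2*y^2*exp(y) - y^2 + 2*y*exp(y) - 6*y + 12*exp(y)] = -2*y^2*exp(y) + 3*y^2 - 2*y*exp(y) - 2*y + 14*exp(y) - 6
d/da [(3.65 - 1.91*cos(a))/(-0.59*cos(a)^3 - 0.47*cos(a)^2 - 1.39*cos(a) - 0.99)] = (2.2538*cos(a)^3 - 5.5628*cos(a)^2 - 3.431*cos(a) - 6.9644)*sin(a)/(0.3481*cos(a)^6 + 0.5546*cos(a)^5 + 1.8611*cos(a)^4 + 2.4748*cos(a)^3 + 2.8627*cos(a)^2 + 2.7522*cos(a) + 0.9801)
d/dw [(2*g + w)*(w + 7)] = 2*g + 2*w + 7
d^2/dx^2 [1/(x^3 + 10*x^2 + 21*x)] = 2*(-x*(3*x + 10)*(x^2 + 10*x + 21) + (3*x^2 + 20*x + 21)^2)/(x^3*(x^2 + 10*x + 21)^3)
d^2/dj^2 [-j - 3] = 0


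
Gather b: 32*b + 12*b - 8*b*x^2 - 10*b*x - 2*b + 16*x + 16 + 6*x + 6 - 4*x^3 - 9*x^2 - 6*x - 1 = b*(-8*x^2 - 10*x + 42) - 4*x^3 - 9*x^2 + 16*x + 21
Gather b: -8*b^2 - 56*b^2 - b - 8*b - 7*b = -64*b^2 - 16*b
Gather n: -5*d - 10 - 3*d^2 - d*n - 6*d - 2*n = -3*d^2 - 11*d + n*(-d - 2) - 10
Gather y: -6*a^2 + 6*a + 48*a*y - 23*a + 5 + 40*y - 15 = -6*a^2 - 17*a + y*(48*a + 40) - 10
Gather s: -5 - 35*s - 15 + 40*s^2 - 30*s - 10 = 40*s^2 - 65*s - 30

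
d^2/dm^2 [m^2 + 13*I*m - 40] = 2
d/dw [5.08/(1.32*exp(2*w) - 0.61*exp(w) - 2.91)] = (3.0988 - 13.4112*exp(w))*exp(w)/(-1.32*exp(2*w) + 0.61*exp(w) + 2.91)^2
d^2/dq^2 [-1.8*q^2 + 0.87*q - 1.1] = -3.60000000000000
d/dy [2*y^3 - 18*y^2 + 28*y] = 6*y^2 - 36*y + 28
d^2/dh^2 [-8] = 0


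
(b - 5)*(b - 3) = b^2 - 8*b + 15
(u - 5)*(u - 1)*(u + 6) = u^3 - 31*u + 30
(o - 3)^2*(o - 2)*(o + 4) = o^4 - 4*o^3 - 11*o^2 + 66*o - 72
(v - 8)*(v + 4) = v^2 - 4*v - 32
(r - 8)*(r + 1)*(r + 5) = r^3 - 2*r^2 - 43*r - 40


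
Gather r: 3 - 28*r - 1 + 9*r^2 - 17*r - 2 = 9*r^2 - 45*r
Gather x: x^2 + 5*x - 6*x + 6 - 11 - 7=x^2 - x - 12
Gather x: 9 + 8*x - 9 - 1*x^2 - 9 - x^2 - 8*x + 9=-2*x^2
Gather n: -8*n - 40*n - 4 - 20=-48*n - 24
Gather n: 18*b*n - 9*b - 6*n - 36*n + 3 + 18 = -9*b + n*(18*b - 42) + 21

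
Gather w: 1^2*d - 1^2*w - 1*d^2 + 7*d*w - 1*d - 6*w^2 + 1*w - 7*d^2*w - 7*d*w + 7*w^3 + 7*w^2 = -7*d^2*w - d^2 + 7*w^3 + w^2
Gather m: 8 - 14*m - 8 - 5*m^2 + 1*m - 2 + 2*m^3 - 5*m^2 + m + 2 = 2*m^3 - 10*m^2 - 12*m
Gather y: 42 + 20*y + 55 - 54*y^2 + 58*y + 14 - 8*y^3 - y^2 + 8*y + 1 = -8*y^3 - 55*y^2 + 86*y + 112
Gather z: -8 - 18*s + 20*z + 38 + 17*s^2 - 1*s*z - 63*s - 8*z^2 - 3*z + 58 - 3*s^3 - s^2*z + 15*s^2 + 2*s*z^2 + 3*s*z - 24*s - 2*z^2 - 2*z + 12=-3*s^3 + 32*s^2 - 105*s + z^2*(2*s - 10) + z*(-s^2 + 2*s + 15) + 100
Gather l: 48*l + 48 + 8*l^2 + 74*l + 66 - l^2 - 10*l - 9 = 7*l^2 + 112*l + 105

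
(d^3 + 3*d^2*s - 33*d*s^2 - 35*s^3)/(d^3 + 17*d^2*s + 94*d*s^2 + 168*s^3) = (d^2 - 4*d*s - 5*s^2)/(d^2 + 10*d*s + 24*s^2)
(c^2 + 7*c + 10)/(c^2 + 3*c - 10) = (c + 2)/(c - 2)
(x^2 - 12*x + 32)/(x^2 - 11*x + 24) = (x - 4)/(x - 3)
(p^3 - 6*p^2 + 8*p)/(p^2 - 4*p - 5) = p*(-p^2 + 6*p - 8)/(-p^2 + 4*p + 5)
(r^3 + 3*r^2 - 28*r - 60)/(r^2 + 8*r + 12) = r - 5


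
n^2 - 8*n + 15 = (n - 5)*(n - 3)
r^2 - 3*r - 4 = (r - 4)*(r + 1)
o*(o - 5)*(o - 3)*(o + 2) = o^4 - 6*o^3 - o^2 + 30*o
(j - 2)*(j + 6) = j^2 + 4*j - 12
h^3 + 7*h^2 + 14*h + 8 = (h + 1)*(h + 2)*(h + 4)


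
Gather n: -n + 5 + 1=6 - n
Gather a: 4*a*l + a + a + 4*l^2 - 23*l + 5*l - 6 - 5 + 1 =a*(4*l + 2) + 4*l^2 - 18*l - 10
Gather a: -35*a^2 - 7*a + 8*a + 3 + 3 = -35*a^2 + a + 6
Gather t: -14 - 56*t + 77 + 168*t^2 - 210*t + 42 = 168*t^2 - 266*t + 105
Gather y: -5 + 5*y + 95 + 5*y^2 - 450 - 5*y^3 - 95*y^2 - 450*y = -5*y^3 - 90*y^2 - 445*y - 360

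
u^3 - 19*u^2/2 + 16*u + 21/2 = (u - 7)*(u - 3)*(u + 1/2)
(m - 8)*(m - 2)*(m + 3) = m^3 - 7*m^2 - 14*m + 48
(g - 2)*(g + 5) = g^2 + 3*g - 10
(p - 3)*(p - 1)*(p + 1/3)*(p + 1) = p^4 - 8*p^3/3 - 2*p^2 + 8*p/3 + 1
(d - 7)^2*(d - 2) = d^3 - 16*d^2 + 77*d - 98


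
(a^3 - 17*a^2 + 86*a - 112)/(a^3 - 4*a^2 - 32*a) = (a^2 - 9*a + 14)/(a*(a + 4))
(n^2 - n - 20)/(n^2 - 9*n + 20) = (n + 4)/(n - 4)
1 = 1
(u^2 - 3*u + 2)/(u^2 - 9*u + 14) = (u - 1)/(u - 7)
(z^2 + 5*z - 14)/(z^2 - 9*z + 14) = (z + 7)/(z - 7)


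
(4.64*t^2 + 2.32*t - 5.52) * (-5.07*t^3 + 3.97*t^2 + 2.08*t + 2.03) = -23.5248*t^5 + 6.6584*t^4 + 46.848*t^3 - 7.6696*t^2 - 6.772*t - 11.2056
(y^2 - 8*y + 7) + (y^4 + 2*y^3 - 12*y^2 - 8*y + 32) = y^4 + 2*y^3 - 11*y^2 - 16*y + 39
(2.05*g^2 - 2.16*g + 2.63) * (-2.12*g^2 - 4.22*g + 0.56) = -4.346*g^4 - 4.0718*g^3 + 4.6876*g^2 - 12.3082*g + 1.4728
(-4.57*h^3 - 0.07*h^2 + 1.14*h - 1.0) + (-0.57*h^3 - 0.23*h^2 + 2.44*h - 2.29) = -5.14*h^3 - 0.3*h^2 + 3.58*h - 3.29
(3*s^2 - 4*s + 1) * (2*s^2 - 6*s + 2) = 6*s^4 - 26*s^3 + 32*s^2 - 14*s + 2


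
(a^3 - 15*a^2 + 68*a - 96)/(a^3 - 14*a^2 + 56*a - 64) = (a - 3)/(a - 2)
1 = 1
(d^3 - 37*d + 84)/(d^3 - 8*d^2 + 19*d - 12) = (d + 7)/(d - 1)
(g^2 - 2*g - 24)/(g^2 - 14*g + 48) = (g + 4)/(g - 8)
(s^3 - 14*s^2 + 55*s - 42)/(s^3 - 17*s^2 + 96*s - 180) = (s^2 - 8*s + 7)/(s^2 - 11*s + 30)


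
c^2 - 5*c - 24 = (c - 8)*(c + 3)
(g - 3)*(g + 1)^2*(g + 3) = g^4 + 2*g^3 - 8*g^2 - 18*g - 9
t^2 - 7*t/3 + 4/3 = (t - 4/3)*(t - 1)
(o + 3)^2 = o^2 + 6*o + 9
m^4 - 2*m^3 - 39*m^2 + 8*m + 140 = (m - 7)*(m - 2)*(m + 2)*(m + 5)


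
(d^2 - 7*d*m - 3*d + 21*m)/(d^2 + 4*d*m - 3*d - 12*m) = (d - 7*m)/(d + 4*m)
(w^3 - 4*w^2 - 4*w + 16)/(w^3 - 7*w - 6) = (w^2 - 6*w + 8)/(w^2 - 2*w - 3)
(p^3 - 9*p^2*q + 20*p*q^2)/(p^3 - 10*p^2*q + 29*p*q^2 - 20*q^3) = p/(p - q)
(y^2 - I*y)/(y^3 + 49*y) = (y - I)/(y^2 + 49)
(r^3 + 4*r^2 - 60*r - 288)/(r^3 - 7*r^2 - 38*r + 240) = (r + 6)/(r - 5)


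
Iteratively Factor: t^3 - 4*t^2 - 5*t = (t + 1)*(t^2 - 5*t) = t*(t + 1)*(t - 5)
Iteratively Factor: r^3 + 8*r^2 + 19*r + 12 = (r + 1)*(r^2 + 7*r + 12) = (r + 1)*(r + 3)*(r + 4)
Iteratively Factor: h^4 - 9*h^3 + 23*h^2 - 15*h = (h - 3)*(h^3 - 6*h^2 + 5*h) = h*(h - 3)*(h^2 - 6*h + 5) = h*(h - 5)*(h - 3)*(h - 1)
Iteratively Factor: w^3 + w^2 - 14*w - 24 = (w + 2)*(w^2 - w - 12) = (w + 2)*(w + 3)*(w - 4)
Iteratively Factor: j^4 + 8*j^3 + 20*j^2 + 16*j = (j + 2)*(j^3 + 6*j^2 + 8*j) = j*(j + 2)*(j^2 + 6*j + 8) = j*(j + 2)*(j + 4)*(j + 2)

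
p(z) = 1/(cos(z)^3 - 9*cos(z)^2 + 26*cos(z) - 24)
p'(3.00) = 0.00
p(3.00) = -0.02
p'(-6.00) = 0.08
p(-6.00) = -0.16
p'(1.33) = 0.06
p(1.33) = -0.05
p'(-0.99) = -0.09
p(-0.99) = -0.08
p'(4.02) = -0.02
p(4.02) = -0.02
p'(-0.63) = -0.11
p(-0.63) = -0.12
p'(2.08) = 0.02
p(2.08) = -0.03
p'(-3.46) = 0.00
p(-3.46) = -0.02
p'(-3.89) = 0.01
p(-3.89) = -0.02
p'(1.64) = 0.04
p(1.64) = -0.04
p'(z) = (3*sin(z)*cos(z)^2 - 18*sin(z)*cos(z) + 26*sin(z))/(cos(z)^3 - 9*cos(z)^2 + 26*cos(z) - 24)^2 = (3*cos(z)^2 - 18*cos(z) + 26)*sin(z)/(cos(z)^3 - 9*cos(z)^2 + 26*cos(z) - 24)^2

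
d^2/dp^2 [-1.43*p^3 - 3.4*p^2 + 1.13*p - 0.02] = -8.58*p - 6.8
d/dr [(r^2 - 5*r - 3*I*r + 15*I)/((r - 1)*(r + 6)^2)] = (-r^3 + r^2*(16 + 6*I) + r*(-17 - 48*I) + 30 - 42*I)/(r^5 + 16*r^4 + 73*r^3 + 18*r^2 - 324*r + 216)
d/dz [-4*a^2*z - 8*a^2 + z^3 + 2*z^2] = -4*a^2 + 3*z^2 + 4*z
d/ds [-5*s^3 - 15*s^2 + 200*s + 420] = -15*s^2 - 30*s + 200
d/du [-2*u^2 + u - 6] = 1 - 4*u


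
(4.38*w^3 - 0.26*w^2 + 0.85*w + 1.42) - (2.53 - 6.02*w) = 4.38*w^3 - 0.26*w^2 + 6.87*w - 1.11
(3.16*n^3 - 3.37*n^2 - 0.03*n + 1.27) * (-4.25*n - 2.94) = -13.43*n^4 + 5.0321*n^3 + 10.0353*n^2 - 5.3093*n - 3.7338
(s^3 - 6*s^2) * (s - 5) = s^4 - 11*s^3 + 30*s^2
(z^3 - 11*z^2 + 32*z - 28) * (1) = z^3 - 11*z^2 + 32*z - 28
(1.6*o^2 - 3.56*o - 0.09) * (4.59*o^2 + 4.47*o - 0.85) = 7.344*o^4 - 9.1884*o^3 - 17.6863*o^2 + 2.6237*o + 0.0765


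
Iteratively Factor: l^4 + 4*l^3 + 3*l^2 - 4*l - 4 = (l + 2)*(l^3 + 2*l^2 - l - 2) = (l - 1)*(l + 2)*(l^2 + 3*l + 2) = (l - 1)*(l + 1)*(l + 2)*(l + 2)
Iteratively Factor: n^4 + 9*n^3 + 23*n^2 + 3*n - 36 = (n - 1)*(n^3 + 10*n^2 + 33*n + 36) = (n - 1)*(n + 4)*(n^2 + 6*n + 9) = (n - 1)*(n + 3)*(n + 4)*(n + 3)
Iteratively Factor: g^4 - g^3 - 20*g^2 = (g - 5)*(g^3 + 4*g^2) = g*(g - 5)*(g^2 + 4*g) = g^2*(g - 5)*(g + 4)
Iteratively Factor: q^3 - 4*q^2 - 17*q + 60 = (q - 5)*(q^2 + q - 12) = (q - 5)*(q - 3)*(q + 4)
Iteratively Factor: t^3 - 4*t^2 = (t)*(t^2 - 4*t) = t^2*(t - 4)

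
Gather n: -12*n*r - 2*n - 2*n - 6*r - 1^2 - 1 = n*(-12*r - 4) - 6*r - 2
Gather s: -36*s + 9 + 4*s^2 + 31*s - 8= 4*s^2 - 5*s + 1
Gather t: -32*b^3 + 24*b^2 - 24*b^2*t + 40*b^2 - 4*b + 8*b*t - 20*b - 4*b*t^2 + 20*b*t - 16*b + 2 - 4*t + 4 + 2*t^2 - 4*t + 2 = -32*b^3 + 64*b^2 - 40*b + t^2*(2 - 4*b) + t*(-24*b^2 + 28*b - 8) + 8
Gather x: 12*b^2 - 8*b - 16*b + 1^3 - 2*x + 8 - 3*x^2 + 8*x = 12*b^2 - 24*b - 3*x^2 + 6*x + 9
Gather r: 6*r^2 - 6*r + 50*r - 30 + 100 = 6*r^2 + 44*r + 70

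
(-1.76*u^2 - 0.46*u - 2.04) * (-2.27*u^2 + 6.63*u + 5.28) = 3.9952*u^4 - 10.6246*u^3 - 7.7118*u^2 - 15.954*u - 10.7712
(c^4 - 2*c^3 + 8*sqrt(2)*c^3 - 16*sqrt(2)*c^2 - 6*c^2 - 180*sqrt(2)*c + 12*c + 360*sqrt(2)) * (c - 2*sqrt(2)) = c^5 - 2*c^4 + 6*sqrt(2)*c^4 - 38*c^3 - 12*sqrt(2)*c^3 - 168*sqrt(2)*c^2 + 76*c^2 + 336*sqrt(2)*c + 720*c - 1440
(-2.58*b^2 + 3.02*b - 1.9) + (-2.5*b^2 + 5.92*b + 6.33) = -5.08*b^2 + 8.94*b + 4.43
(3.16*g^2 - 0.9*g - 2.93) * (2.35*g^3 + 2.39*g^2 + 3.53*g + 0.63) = 7.426*g^5 + 5.4374*g^4 + 2.1183*g^3 - 8.1889*g^2 - 10.9099*g - 1.8459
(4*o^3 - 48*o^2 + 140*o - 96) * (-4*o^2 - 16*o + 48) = -16*o^5 + 128*o^4 + 400*o^3 - 4160*o^2 + 8256*o - 4608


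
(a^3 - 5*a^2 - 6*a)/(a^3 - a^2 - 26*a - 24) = a/(a + 4)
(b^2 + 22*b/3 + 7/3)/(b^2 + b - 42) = (b + 1/3)/(b - 6)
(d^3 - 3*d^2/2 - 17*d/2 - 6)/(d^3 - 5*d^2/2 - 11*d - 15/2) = (d - 4)/(d - 5)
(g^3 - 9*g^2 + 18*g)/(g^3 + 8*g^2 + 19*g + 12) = g*(g^2 - 9*g + 18)/(g^3 + 8*g^2 + 19*g + 12)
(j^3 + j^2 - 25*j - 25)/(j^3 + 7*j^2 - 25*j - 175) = (j + 1)/(j + 7)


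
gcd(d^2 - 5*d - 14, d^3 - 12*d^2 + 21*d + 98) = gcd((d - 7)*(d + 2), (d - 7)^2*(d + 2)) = d^2 - 5*d - 14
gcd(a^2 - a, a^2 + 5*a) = a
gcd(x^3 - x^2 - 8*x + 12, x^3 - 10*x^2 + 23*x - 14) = x - 2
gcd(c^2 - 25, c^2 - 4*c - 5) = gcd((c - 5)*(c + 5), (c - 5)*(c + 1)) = c - 5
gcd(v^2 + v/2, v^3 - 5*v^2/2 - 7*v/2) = v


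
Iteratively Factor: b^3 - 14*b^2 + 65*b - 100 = (b - 5)*(b^2 - 9*b + 20) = (b - 5)^2*(b - 4)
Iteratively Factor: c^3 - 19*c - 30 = (c + 2)*(c^2 - 2*c - 15) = (c - 5)*(c + 2)*(c + 3)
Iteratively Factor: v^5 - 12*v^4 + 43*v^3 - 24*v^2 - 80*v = (v)*(v^4 - 12*v^3 + 43*v^2 - 24*v - 80) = v*(v - 4)*(v^3 - 8*v^2 + 11*v + 20) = v*(v - 4)^2*(v^2 - 4*v - 5) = v*(v - 5)*(v - 4)^2*(v + 1)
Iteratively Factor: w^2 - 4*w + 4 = (w - 2)*(w - 2)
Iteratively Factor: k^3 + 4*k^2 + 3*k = (k)*(k^2 + 4*k + 3) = k*(k + 1)*(k + 3)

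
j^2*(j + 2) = j^3 + 2*j^2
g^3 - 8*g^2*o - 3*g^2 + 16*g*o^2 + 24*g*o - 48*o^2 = (g - 3)*(g - 4*o)^2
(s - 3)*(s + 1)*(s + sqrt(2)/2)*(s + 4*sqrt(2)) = s^4 - 2*s^3 + 9*sqrt(2)*s^3/2 - 9*sqrt(2)*s^2 + s^2 - 27*sqrt(2)*s/2 - 8*s - 12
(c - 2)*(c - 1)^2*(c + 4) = c^4 - 11*c^2 + 18*c - 8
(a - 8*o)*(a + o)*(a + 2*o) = a^3 - 5*a^2*o - 22*a*o^2 - 16*o^3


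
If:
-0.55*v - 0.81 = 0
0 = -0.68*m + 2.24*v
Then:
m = -4.85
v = -1.47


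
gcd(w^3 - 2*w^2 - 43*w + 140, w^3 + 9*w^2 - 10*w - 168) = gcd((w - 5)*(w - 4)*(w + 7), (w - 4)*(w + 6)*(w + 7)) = w^2 + 3*w - 28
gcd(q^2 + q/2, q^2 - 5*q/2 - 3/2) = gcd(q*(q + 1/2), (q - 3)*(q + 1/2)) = q + 1/2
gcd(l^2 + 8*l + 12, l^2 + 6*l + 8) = l + 2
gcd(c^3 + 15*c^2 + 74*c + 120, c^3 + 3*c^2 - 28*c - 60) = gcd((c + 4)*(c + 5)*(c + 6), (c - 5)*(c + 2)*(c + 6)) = c + 6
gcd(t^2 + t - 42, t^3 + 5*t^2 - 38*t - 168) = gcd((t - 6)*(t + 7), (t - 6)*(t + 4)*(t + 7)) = t^2 + t - 42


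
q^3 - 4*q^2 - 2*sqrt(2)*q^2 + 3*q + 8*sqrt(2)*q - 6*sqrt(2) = (q - 3)*(q - 1)*(q - 2*sqrt(2))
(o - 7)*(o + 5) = o^2 - 2*o - 35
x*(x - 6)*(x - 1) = x^3 - 7*x^2 + 6*x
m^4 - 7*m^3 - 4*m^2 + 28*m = m*(m - 7)*(m - 2)*(m + 2)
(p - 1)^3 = p^3 - 3*p^2 + 3*p - 1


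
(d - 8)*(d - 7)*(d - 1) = d^3 - 16*d^2 + 71*d - 56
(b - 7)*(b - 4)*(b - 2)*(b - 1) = b^4 - 14*b^3 + 63*b^2 - 106*b + 56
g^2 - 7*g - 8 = (g - 8)*(g + 1)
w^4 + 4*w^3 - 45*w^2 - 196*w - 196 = (w - 7)*(w + 2)^2*(w + 7)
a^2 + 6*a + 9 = (a + 3)^2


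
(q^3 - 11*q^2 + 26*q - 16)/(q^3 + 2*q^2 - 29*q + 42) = (q^2 - 9*q + 8)/(q^2 + 4*q - 21)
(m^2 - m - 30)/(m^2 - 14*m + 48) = (m + 5)/(m - 8)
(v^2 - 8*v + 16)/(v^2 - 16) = (v - 4)/(v + 4)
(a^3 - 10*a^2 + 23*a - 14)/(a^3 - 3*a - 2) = (a^2 - 8*a + 7)/(a^2 + 2*a + 1)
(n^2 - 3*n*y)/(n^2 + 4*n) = (n - 3*y)/(n + 4)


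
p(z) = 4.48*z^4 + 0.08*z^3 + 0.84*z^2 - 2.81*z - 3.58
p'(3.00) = 488.23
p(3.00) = 360.59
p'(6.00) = 3886.63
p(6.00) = 5833.16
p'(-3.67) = -891.54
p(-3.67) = 826.81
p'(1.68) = 85.66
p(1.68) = 30.14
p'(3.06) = 518.03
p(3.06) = 390.77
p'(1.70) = 88.78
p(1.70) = 31.88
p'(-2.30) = -223.44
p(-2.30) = 131.72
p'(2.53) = 293.18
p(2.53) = 179.54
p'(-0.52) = -6.14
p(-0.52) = -1.58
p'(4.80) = 1992.59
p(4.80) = 2389.30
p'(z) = 17.92*z^3 + 0.24*z^2 + 1.68*z - 2.81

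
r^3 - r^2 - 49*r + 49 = (r - 7)*(r - 1)*(r + 7)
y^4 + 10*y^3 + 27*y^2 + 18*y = y*(y + 1)*(y + 3)*(y + 6)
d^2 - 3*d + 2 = (d - 2)*(d - 1)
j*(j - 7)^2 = j^3 - 14*j^2 + 49*j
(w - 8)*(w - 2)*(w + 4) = w^3 - 6*w^2 - 24*w + 64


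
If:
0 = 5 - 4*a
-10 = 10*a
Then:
No Solution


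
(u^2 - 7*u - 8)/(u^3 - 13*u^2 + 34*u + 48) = 1/(u - 6)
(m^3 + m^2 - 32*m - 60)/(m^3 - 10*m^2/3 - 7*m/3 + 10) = 3*(m^3 + m^2 - 32*m - 60)/(3*m^3 - 10*m^2 - 7*m + 30)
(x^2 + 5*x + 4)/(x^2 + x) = (x + 4)/x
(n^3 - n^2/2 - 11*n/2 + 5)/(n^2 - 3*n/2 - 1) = (2*n^2 + 3*n - 5)/(2*n + 1)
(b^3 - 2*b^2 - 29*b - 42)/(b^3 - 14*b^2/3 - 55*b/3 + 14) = 3*(b + 2)/(3*b - 2)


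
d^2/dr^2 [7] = 0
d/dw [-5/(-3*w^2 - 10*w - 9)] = 10*(-3*w - 5)/(3*w^2 + 10*w + 9)^2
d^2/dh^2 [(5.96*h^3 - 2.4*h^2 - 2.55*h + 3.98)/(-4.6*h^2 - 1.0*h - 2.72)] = (-1.13686837721616e-13*h^5 + 223.05904*h^3 - 782.7408*h^2 - 565.848384*h + 113.27584)/(97.336*h^6 + 63.48*h^5 + 186.4656*h^4 + 76.072*h^3 + 110.25792*h^2 + 22.1952*h + 20.123648)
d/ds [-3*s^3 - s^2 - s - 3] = -9*s^2 - 2*s - 1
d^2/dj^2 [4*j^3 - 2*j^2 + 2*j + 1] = 24*j - 4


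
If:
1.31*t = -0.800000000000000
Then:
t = -0.61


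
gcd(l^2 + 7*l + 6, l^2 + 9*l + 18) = l + 6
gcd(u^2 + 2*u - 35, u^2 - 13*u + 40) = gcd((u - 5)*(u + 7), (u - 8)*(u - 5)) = u - 5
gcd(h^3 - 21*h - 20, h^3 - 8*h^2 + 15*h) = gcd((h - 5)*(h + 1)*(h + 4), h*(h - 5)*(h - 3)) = h - 5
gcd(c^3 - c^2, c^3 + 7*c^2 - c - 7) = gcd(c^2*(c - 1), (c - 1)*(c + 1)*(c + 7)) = c - 1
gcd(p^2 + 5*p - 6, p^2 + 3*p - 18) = p + 6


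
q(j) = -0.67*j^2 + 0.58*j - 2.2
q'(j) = 0.58 - 1.34*j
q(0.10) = -2.15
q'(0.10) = 0.45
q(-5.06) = -22.29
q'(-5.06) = 7.36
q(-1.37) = -4.25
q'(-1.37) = 2.42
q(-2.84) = -9.25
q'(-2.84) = 4.39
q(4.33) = -12.25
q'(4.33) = -5.22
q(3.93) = -10.27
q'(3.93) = -4.69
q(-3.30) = -11.41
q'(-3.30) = 5.00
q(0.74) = -2.14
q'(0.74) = -0.41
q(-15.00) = -161.65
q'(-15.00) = 20.68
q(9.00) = -51.25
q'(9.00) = -11.48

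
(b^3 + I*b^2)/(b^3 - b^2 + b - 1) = b^2/(b^2 - b*(1 + I) + I)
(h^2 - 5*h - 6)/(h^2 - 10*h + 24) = (h + 1)/(h - 4)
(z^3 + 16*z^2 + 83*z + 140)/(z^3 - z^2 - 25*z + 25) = (z^2 + 11*z + 28)/(z^2 - 6*z + 5)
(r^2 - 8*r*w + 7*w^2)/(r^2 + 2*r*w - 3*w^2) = (r - 7*w)/(r + 3*w)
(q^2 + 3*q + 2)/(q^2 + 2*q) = (q + 1)/q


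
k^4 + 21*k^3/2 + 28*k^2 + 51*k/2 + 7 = (k + 1/2)*(k + 1)*(k + 2)*(k + 7)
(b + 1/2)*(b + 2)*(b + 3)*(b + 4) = b^4 + 19*b^3/2 + 61*b^2/2 + 37*b + 12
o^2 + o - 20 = (o - 4)*(o + 5)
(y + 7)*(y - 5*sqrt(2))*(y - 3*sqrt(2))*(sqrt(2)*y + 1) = sqrt(2)*y^4 - 15*y^3 + 7*sqrt(2)*y^3 - 105*y^2 + 22*sqrt(2)*y^2 + 30*y + 154*sqrt(2)*y + 210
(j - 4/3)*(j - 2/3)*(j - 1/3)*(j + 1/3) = j^4 - 2*j^3 + 7*j^2/9 + 2*j/9 - 8/81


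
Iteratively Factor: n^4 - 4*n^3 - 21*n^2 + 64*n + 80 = (n + 4)*(n^3 - 8*n^2 + 11*n + 20) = (n - 5)*(n + 4)*(n^2 - 3*n - 4) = (n - 5)*(n - 4)*(n + 4)*(n + 1)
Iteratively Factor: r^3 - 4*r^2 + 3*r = (r - 1)*(r^2 - 3*r) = r*(r - 1)*(r - 3)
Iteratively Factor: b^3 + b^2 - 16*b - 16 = (b + 1)*(b^2 - 16) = (b - 4)*(b + 1)*(b + 4)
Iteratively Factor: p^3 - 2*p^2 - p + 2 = (p - 2)*(p^2 - 1) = (p - 2)*(p + 1)*(p - 1)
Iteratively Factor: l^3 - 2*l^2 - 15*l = (l + 3)*(l^2 - 5*l) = (l - 5)*(l + 3)*(l)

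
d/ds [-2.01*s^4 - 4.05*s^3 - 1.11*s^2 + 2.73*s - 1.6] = -8.04*s^3 - 12.15*s^2 - 2.22*s + 2.73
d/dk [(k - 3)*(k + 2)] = 2*k - 1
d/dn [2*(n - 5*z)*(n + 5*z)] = 4*n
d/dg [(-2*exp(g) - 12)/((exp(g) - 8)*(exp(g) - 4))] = 2*(exp(2*g) + 12*exp(g) - 104)*exp(g)/(exp(4*g) - 24*exp(3*g) + 208*exp(2*g) - 768*exp(g) + 1024)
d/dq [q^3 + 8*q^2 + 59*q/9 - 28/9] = 3*q^2 + 16*q + 59/9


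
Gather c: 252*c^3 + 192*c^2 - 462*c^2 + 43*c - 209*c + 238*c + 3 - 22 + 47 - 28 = 252*c^3 - 270*c^2 + 72*c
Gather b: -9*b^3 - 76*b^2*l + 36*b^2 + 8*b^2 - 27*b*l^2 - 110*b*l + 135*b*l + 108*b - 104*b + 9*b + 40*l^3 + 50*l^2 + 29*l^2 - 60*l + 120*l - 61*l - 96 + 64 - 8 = -9*b^3 + b^2*(44 - 76*l) + b*(-27*l^2 + 25*l + 13) + 40*l^3 + 79*l^2 - l - 40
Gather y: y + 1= y + 1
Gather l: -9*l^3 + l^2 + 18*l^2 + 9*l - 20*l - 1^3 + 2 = -9*l^3 + 19*l^2 - 11*l + 1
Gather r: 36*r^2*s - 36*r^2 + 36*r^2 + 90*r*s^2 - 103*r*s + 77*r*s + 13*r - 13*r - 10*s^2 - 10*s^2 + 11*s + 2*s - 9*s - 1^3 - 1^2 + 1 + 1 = 36*r^2*s + r*(90*s^2 - 26*s) - 20*s^2 + 4*s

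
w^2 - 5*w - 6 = (w - 6)*(w + 1)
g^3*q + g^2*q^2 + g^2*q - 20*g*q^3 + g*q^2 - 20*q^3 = (g - 4*q)*(g + 5*q)*(g*q + q)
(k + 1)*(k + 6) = k^2 + 7*k + 6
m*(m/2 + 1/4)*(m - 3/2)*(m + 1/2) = m^4/2 - m^3/4 - 5*m^2/8 - 3*m/16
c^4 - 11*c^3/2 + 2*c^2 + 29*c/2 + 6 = (c - 4)*(c - 3)*(c + 1/2)*(c + 1)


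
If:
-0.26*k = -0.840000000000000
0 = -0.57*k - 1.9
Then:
No Solution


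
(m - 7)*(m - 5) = m^2 - 12*m + 35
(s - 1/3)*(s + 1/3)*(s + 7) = s^3 + 7*s^2 - s/9 - 7/9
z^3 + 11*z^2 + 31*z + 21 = (z + 1)*(z + 3)*(z + 7)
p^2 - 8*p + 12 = (p - 6)*(p - 2)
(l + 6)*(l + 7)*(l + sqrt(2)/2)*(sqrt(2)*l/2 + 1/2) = sqrt(2)*l^4/2 + l^3 + 13*sqrt(2)*l^3/2 + 13*l^2 + 85*sqrt(2)*l^2/4 + 13*sqrt(2)*l/4 + 42*l + 21*sqrt(2)/2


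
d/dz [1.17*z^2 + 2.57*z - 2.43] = 2.34*z + 2.57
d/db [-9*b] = -9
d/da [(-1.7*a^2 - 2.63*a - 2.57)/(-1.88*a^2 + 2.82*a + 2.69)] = (-9.7384*a^2 - 18.8092*a + 0.172699999999999)/(3.5344*a^4 - 10.6032*a^3 - 2.162*a^2 + 15.1716*a + 7.2361)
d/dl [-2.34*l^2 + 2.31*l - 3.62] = 2.31 - 4.68*l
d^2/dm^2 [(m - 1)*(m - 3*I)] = 2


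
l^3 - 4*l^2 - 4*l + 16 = (l - 4)*(l - 2)*(l + 2)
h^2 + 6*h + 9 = (h + 3)^2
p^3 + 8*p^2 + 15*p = p*(p + 3)*(p + 5)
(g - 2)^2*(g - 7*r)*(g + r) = g^4 - 6*g^3*r - 4*g^3 - 7*g^2*r^2 + 24*g^2*r + 4*g^2 + 28*g*r^2 - 24*g*r - 28*r^2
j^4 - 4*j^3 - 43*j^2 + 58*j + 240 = (j - 8)*(j - 3)*(j + 2)*(j + 5)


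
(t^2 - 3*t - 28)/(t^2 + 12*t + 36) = (t^2 - 3*t - 28)/(t^2 + 12*t + 36)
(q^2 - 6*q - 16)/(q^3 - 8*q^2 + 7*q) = (q^2 - 6*q - 16)/(q*(q^2 - 8*q + 7))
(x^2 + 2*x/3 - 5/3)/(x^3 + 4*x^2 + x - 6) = (x + 5/3)/(x^2 + 5*x + 6)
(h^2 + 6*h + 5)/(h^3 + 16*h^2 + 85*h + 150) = (h + 1)/(h^2 + 11*h + 30)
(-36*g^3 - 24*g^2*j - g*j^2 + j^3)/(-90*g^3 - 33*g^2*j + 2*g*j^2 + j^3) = (2*g + j)/(5*g + j)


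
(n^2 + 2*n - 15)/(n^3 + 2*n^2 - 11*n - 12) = (n + 5)/(n^2 + 5*n + 4)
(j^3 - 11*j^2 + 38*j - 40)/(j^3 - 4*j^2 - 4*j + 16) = (j - 5)/(j + 2)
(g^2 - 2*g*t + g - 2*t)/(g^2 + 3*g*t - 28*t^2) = (g^2 - 2*g*t + g - 2*t)/(g^2 + 3*g*t - 28*t^2)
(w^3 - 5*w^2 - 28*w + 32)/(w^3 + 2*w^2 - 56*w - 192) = (w - 1)/(w + 6)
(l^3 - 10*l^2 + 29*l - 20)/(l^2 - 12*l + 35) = (l^2 - 5*l + 4)/(l - 7)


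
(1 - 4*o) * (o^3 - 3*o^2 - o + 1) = -4*o^4 + 13*o^3 + o^2 - 5*o + 1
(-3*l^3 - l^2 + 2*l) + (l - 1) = -3*l^3 - l^2 + 3*l - 1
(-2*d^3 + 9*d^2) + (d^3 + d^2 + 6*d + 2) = -d^3 + 10*d^2 + 6*d + 2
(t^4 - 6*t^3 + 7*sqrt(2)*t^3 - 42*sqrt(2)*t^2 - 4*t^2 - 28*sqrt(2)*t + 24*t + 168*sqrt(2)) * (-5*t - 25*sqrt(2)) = -5*t^5 - 60*sqrt(2)*t^4 + 30*t^4 - 330*t^3 + 360*sqrt(2)*t^3 + 240*sqrt(2)*t^2 + 1980*t^2 - 1440*sqrt(2)*t + 1400*t - 8400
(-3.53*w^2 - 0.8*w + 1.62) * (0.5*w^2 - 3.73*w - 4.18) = -1.765*w^4 + 12.7669*w^3 + 18.5494*w^2 - 2.6986*w - 6.7716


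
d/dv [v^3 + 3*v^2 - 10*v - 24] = 3*v^2 + 6*v - 10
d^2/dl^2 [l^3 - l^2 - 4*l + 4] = 6*l - 2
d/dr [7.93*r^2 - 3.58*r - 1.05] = 15.86*r - 3.58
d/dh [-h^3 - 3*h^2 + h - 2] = -3*h^2 - 6*h + 1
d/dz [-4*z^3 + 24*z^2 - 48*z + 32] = -12*z^2 + 48*z - 48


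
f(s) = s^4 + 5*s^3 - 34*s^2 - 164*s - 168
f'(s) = 4*s^3 + 15*s^2 - 68*s - 164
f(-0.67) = -74.68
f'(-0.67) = -112.91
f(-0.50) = -95.06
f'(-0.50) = -126.75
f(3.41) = -789.12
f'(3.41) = -62.85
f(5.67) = -245.97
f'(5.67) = 661.81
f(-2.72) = -19.35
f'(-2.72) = 51.44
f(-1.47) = -11.60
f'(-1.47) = -44.33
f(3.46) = -792.05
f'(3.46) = -54.02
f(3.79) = -799.41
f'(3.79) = 11.50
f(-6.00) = -192.00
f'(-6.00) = -80.00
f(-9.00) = 1470.00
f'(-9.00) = -1253.00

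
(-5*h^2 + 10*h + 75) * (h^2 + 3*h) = -5*h^4 - 5*h^3 + 105*h^2 + 225*h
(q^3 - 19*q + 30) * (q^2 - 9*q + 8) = q^5 - 9*q^4 - 11*q^3 + 201*q^2 - 422*q + 240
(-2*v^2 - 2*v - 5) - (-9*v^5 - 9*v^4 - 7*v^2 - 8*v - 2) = 9*v^5 + 9*v^4 + 5*v^2 + 6*v - 3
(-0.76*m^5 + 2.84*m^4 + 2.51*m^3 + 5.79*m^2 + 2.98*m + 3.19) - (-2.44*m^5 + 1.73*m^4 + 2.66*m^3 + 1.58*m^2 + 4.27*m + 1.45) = 1.68*m^5 + 1.11*m^4 - 0.15*m^3 + 4.21*m^2 - 1.29*m + 1.74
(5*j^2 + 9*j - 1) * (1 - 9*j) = -45*j^3 - 76*j^2 + 18*j - 1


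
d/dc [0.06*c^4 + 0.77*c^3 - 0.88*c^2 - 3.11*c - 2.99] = 0.24*c^3 + 2.31*c^2 - 1.76*c - 3.11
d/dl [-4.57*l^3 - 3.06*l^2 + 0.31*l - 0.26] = -13.71*l^2 - 6.12*l + 0.31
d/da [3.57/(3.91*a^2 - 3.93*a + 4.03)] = (14.0301 - 27.9174*a)/(3.91*a^2 - 3.93*a + 4.03)^2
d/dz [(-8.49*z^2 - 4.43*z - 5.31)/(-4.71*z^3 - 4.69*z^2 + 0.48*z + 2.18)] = (-39.9879*z^4 - 41.7306*z^3 - 99.8822*z^2 - 86.8242*z - 7.1086)/(22.1841*z^6 + 44.1798*z^5 + 17.4745*z^4 - 25.038*z^3 - 20.218*z^2 + 2.0928*z + 4.7524)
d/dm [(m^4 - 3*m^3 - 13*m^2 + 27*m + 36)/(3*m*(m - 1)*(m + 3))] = (m^4 - 2*m^3 + m^2 - 24*m + 12)/(3*m^2*(m^2 - 2*m + 1))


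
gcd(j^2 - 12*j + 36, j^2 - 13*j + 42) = j - 6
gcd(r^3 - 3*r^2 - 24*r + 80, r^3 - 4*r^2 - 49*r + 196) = r - 4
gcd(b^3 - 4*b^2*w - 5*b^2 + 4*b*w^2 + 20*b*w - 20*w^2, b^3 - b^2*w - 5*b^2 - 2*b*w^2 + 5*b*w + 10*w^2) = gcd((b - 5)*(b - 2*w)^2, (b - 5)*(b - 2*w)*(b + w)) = -b^2 + 2*b*w + 5*b - 10*w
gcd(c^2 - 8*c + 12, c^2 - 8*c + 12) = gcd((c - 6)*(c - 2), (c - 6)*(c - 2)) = c^2 - 8*c + 12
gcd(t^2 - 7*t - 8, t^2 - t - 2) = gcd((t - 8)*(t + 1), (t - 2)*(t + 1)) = t + 1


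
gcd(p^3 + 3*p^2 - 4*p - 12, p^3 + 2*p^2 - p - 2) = p + 2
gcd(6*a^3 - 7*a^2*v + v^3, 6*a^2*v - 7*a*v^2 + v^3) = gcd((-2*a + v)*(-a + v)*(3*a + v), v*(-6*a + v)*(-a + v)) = -a + v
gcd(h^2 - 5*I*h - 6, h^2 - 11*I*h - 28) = 1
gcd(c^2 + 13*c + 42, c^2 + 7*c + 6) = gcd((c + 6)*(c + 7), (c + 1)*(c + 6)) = c + 6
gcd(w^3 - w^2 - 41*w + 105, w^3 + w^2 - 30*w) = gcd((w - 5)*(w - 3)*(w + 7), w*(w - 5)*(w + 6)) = w - 5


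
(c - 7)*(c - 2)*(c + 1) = c^3 - 8*c^2 + 5*c + 14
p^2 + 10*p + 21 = (p + 3)*(p + 7)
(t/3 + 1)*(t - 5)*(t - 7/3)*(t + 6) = t^4/3 + 5*t^3/9 - 109*t^2/9 - 9*t + 70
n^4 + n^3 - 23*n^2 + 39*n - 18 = (n - 3)*(n - 1)^2*(n + 6)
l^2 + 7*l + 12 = (l + 3)*(l + 4)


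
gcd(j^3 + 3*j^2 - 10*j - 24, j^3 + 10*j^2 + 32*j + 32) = j^2 + 6*j + 8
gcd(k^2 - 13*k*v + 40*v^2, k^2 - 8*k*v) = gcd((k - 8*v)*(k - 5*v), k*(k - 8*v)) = -k + 8*v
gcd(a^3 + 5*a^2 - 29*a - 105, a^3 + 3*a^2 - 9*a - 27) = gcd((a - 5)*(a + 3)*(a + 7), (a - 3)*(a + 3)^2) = a + 3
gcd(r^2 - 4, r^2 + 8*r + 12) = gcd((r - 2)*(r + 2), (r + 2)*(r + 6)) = r + 2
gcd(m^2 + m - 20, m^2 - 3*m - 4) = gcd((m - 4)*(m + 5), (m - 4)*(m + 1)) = m - 4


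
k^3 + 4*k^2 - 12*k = k*(k - 2)*(k + 6)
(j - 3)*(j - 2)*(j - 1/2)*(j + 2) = j^4 - 7*j^3/2 - 5*j^2/2 + 14*j - 6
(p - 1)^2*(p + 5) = p^3 + 3*p^2 - 9*p + 5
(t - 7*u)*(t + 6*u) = t^2 - t*u - 42*u^2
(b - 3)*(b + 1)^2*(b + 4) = b^4 + 3*b^3 - 9*b^2 - 23*b - 12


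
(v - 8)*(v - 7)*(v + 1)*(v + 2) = v^4 - 12*v^3 + 13*v^2 + 138*v + 112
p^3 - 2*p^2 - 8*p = p*(p - 4)*(p + 2)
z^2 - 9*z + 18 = (z - 6)*(z - 3)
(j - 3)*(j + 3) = j^2 - 9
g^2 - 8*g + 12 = (g - 6)*(g - 2)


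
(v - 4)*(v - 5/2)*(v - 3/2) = v^3 - 8*v^2 + 79*v/4 - 15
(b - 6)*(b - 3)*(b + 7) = b^3 - 2*b^2 - 45*b + 126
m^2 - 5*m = m*(m - 5)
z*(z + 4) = z^2 + 4*z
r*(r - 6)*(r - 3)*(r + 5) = r^4 - 4*r^3 - 27*r^2 + 90*r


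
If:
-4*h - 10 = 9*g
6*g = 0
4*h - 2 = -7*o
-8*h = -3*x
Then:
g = 0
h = -5/2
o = 12/7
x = -20/3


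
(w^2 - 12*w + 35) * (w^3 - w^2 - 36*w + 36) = w^5 - 13*w^4 + 11*w^3 + 433*w^2 - 1692*w + 1260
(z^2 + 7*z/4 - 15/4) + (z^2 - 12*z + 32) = 2*z^2 - 41*z/4 + 113/4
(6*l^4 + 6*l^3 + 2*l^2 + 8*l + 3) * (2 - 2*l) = -12*l^5 + 8*l^3 - 12*l^2 + 10*l + 6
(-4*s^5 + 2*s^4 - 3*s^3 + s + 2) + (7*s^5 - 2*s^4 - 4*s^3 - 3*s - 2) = 3*s^5 - 7*s^3 - 2*s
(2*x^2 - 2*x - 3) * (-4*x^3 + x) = -8*x^5 + 8*x^4 + 14*x^3 - 2*x^2 - 3*x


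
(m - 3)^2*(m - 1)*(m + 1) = m^4 - 6*m^3 + 8*m^2 + 6*m - 9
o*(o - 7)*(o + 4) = o^3 - 3*o^2 - 28*o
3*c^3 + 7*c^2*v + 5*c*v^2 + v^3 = (c + v)^2*(3*c + v)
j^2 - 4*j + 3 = (j - 3)*(j - 1)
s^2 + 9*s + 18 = (s + 3)*(s + 6)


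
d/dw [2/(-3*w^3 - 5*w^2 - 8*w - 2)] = 2*(9*w^2 + 10*w + 8)/(3*w^3 + 5*w^2 + 8*w + 2)^2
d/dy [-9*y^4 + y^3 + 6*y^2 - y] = -36*y^3 + 3*y^2 + 12*y - 1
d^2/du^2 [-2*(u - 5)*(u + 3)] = -4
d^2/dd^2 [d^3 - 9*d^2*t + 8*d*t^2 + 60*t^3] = 6*d - 18*t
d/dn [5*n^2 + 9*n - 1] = 10*n + 9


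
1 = 1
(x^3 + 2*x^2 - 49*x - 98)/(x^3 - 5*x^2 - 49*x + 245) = (x + 2)/(x - 5)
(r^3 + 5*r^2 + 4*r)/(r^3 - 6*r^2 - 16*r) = (r^2 + 5*r + 4)/(r^2 - 6*r - 16)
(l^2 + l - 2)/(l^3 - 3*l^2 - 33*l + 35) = (l + 2)/(l^2 - 2*l - 35)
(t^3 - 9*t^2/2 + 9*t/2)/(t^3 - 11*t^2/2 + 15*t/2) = (2*t - 3)/(2*t - 5)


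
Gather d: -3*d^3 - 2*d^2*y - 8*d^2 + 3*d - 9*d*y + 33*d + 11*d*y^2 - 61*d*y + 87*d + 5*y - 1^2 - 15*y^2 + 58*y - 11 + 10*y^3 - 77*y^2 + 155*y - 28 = -3*d^3 + d^2*(-2*y - 8) + d*(11*y^2 - 70*y + 123) + 10*y^3 - 92*y^2 + 218*y - 40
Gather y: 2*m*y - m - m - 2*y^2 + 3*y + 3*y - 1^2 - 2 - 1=-2*m - 2*y^2 + y*(2*m + 6) - 4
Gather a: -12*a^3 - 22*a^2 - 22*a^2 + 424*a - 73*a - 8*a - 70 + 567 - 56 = -12*a^3 - 44*a^2 + 343*a + 441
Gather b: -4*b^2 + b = -4*b^2 + b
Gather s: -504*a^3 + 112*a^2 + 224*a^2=-504*a^3 + 336*a^2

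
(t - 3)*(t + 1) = t^2 - 2*t - 3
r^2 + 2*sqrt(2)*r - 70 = (r - 5*sqrt(2))*(r + 7*sqrt(2))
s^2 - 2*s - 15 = (s - 5)*(s + 3)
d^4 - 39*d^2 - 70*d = d*(d - 7)*(d + 2)*(d + 5)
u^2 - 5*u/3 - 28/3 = (u - 4)*(u + 7/3)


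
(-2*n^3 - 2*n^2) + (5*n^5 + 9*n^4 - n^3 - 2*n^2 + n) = 5*n^5 + 9*n^4 - 3*n^3 - 4*n^2 + n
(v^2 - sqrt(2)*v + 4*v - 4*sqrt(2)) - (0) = v^2 - sqrt(2)*v + 4*v - 4*sqrt(2)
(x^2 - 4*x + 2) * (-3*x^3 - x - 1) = -3*x^5 + 12*x^4 - 7*x^3 + 3*x^2 + 2*x - 2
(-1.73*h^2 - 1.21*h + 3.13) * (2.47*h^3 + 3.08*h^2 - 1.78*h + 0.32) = -4.2731*h^5 - 8.3171*h^4 + 7.0837*h^3 + 11.2406*h^2 - 5.9586*h + 1.0016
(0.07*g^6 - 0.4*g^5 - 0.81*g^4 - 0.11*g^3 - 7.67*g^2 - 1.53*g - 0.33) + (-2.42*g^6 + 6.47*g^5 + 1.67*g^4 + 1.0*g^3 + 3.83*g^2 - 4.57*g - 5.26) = -2.35*g^6 + 6.07*g^5 + 0.86*g^4 + 0.89*g^3 - 3.84*g^2 - 6.1*g - 5.59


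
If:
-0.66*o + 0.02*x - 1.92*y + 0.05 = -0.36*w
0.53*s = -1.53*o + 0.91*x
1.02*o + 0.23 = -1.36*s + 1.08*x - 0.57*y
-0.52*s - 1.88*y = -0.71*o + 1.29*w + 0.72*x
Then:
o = 0.124007644424413 - 2.1653682291938*y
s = -3.13719132829548*y - 0.179635694389417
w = 1.66725988229385*y + 0.082687715758373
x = 0.103873382354901 - 5.46782944468475*y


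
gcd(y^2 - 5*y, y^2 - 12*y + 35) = y - 5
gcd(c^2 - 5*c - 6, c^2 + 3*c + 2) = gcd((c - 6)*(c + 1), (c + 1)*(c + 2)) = c + 1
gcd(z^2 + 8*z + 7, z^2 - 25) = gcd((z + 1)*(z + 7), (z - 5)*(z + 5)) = 1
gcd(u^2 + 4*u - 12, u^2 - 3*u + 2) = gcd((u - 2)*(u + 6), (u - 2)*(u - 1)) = u - 2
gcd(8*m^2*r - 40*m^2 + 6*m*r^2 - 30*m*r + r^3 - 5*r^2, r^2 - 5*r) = r - 5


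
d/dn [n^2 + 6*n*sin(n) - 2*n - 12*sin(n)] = 6*n*cos(n) + 2*n + 6*sin(n) - 12*cos(n) - 2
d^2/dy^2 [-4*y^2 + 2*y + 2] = -8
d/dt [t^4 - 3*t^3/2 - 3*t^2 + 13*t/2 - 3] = 4*t^3 - 9*t^2/2 - 6*t + 13/2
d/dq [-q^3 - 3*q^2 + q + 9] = -3*q^2 - 6*q + 1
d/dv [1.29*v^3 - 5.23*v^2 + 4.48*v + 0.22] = 3.87*v^2 - 10.46*v + 4.48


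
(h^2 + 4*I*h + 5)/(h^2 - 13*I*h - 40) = (h^2 + 4*I*h + 5)/(h^2 - 13*I*h - 40)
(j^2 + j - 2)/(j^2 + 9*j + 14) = (j - 1)/(j + 7)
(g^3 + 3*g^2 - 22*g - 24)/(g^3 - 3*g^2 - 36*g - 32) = (g^2 + 2*g - 24)/(g^2 - 4*g - 32)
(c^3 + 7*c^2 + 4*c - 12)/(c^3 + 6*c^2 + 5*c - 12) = (c^2 + 8*c + 12)/(c^2 + 7*c + 12)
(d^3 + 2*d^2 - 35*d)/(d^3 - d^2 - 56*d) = (d - 5)/(d - 8)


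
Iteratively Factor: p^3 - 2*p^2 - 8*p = (p - 4)*(p^2 + 2*p) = (p - 4)*(p + 2)*(p)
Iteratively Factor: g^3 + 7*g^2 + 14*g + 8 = (g + 4)*(g^2 + 3*g + 2) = (g + 2)*(g + 4)*(g + 1)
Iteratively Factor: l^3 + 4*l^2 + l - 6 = (l + 2)*(l^2 + 2*l - 3) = (l - 1)*(l + 2)*(l + 3)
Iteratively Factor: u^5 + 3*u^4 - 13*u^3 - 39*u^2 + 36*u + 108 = (u + 2)*(u^4 + u^3 - 15*u^2 - 9*u + 54) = (u - 2)*(u + 2)*(u^3 + 3*u^2 - 9*u - 27) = (u - 2)*(u + 2)*(u + 3)*(u^2 - 9) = (u - 2)*(u + 2)*(u + 3)^2*(u - 3)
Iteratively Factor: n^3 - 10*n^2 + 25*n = (n - 5)*(n^2 - 5*n) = n*(n - 5)*(n - 5)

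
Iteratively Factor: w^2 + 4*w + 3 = (w + 3)*(w + 1)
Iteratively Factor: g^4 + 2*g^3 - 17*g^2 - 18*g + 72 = (g + 3)*(g^3 - g^2 - 14*g + 24) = (g - 3)*(g + 3)*(g^2 + 2*g - 8) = (g - 3)*(g + 3)*(g + 4)*(g - 2)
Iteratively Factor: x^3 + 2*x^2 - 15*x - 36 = (x + 3)*(x^2 - x - 12) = (x + 3)^2*(x - 4)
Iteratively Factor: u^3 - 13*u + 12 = (u - 1)*(u^2 + u - 12) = (u - 3)*(u - 1)*(u + 4)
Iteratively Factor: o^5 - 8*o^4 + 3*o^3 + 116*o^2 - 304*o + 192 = (o + 4)*(o^4 - 12*o^3 + 51*o^2 - 88*o + 48) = (o - 4)*(o + 4)*(o^3 - 8*o^2 + 19*o - 12) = (o - 4)*(o - 3)*(o + 4)*(o^2 - 5*o + 4) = (o - 4)*(o - 3)*(o - 1)*(o + 4)*(o - 4)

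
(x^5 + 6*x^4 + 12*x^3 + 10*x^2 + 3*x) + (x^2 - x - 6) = x^5 + 6*x^4 + 12*x^3 + 11*x^2 + 2*x - 6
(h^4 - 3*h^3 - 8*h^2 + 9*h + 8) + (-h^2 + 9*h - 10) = h^4 - 3*h^3 - 9*h^2 + 18*h - 2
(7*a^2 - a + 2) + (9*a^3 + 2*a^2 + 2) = 9*a^3 + 9*a^2 - a + 4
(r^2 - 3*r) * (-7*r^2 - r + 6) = -7*r^4 + 20*r^3 + 9*r^2 - 18*r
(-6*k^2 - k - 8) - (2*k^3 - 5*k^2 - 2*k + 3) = -2*k^3 - k^2 + k - 11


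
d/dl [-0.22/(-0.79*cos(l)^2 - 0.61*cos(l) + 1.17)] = (0.3476*cos(l) + 0.1342)*sin(l)/(0.79*cos(l)^2 + 0.61*cos(l) - 1.17)^2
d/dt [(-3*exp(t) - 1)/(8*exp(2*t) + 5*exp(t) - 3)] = ((3*exp(t) + 1)*(16*exp(t) + 5) - 24*exp(2*t) - 15*exp(t) + 9)*exp(t)/(8*exp(2*t) + 5*exp(t) - 3)^2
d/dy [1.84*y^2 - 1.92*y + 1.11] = 3.68*y - 1.92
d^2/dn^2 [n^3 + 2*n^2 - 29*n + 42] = 6*n + 4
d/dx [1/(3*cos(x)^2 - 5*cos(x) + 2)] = (6*cos(x) - 5)*sin(x)/(3*cos(x)^2 - 5*cos(x) + 2)^2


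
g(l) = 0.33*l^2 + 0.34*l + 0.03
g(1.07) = 0.77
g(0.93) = 0.63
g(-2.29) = 0.98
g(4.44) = 8.05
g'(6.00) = 4.30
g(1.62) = 1.45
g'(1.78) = 1.51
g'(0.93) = 0.95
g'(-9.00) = -5.60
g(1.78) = 1.68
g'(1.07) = 1.05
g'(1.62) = 1.41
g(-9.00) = 23.70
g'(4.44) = 3.27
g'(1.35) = 1.23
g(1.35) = 1.09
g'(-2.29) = -1.17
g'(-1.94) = -0.94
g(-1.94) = 0.61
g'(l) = 0.66*l + 0.34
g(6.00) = 13.95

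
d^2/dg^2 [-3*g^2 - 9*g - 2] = -6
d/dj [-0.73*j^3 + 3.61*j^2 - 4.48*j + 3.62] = -2.19*j^2 + 7.22*j - 4.48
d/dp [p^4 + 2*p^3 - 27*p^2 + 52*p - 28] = 4*p^3 + 6*p^2 - 54*p + 52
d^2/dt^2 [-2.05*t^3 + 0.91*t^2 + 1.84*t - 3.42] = 1.82 - 12.3*t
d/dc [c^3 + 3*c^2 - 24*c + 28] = 3*c^2 + 6*c - 24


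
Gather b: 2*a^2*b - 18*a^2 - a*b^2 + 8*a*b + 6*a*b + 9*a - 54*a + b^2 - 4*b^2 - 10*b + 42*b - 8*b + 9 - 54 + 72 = -18*a^2 - 45*a + b^2*(-a - 3) + b*(2*a^2 + 14*a + 24) + 27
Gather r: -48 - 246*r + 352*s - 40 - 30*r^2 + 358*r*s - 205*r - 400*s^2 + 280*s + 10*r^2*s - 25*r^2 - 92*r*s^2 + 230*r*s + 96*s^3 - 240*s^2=r^2*(10*s - 55) + r*(-92*s^2 + 588*s - 451) + 96*s^3 - 640*s^2 + 632*s - 88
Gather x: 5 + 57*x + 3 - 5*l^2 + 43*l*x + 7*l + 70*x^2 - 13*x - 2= -5*l^2 + 7*l + 70*x^2 + x*(43*l + 44) + 6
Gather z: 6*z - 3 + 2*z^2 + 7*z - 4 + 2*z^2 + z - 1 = 4*z^2 + 14*z - 8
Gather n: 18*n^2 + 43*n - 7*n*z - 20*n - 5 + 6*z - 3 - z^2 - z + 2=18*n^2 + n*(23 - 7*z) - z^2 + 5*z - 6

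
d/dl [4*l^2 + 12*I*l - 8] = 8*l + 12*I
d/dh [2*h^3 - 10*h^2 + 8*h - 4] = 6*h^2 - 20*h + 8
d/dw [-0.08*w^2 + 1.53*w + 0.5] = 1.53 - 0.16*w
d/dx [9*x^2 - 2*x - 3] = 18*x - 2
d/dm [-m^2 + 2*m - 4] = 2 - 2*m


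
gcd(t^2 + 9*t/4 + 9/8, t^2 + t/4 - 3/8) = t + 3/4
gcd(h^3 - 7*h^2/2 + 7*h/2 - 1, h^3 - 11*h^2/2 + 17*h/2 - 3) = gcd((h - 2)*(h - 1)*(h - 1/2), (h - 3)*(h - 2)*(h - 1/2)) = h^2 - 5*h/2 + 1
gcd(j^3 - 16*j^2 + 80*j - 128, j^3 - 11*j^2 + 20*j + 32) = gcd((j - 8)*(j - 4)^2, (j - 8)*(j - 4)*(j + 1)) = j^2 - 12*j + 32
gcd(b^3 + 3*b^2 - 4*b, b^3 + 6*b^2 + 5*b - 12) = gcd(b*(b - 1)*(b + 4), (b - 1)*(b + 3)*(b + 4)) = b^2 + 3*b - 4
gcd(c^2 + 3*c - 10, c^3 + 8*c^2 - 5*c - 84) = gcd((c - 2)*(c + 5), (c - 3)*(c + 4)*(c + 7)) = 1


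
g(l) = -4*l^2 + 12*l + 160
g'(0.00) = 12.00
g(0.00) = 160.00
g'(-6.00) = 60.00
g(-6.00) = -56.00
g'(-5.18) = 53.44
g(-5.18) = -9.49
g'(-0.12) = 12.96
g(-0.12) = 158.50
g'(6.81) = -42.48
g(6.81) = 56.22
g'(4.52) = -24.16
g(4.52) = 132.52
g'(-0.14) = 13.12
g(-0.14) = 158.24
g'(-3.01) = 36.08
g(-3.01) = 87.64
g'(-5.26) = 54.08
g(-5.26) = -13.79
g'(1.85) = -2.80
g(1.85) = 168.51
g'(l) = 12 - 8*l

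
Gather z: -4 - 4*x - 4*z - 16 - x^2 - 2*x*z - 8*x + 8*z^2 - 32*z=-x^2 - 12*x + 8*z^2 + z*(-2*x - 36) - 20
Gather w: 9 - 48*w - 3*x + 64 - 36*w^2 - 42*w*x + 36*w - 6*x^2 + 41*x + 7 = -36*w^2 + w*(-42*x - 12) - 6*x^2 + 38*x + 80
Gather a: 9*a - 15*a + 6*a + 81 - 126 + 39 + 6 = 0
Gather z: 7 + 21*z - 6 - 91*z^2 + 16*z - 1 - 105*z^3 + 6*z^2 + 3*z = -105*z^3 - 85*z^2 + 40*z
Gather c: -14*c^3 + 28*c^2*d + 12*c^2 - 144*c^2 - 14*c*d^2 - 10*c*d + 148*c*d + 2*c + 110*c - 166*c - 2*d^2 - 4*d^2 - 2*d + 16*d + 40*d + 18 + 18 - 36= -14*c^3 + c^2*(28*d - 132) + c*(-14*d^2 + 138*d - 54) - 6*d^2 + 54*d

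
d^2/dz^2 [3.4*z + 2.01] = 0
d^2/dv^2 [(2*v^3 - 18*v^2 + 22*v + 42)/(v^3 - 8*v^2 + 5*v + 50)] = 4*(-v^4 + 8*v^3 - 198*v^2 + 340*v - 653)/(v^7 - 14*v^6 + 42*v^5 + 168*v^4 - 735*v^3 - 1050*v^2 + 3500*v + 5000)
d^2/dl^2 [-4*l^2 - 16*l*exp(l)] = -16*l*exp(l) - 32*exp(l) - 8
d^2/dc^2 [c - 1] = 0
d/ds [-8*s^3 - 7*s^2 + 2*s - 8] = -24*s^2 - 14*s + 2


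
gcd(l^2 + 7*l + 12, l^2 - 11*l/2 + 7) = 1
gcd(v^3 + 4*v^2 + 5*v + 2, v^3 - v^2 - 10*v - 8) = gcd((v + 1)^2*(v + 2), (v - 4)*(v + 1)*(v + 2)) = v^2 + 3*v + 2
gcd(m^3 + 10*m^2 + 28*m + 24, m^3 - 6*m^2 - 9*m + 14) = m + 2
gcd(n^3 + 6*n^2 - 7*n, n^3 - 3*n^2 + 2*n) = n^2 - n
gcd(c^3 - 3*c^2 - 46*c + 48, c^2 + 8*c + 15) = 1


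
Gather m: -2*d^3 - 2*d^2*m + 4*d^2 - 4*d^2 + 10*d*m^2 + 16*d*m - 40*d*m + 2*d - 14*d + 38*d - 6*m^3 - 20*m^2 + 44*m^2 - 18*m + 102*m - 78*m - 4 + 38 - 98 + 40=-2*d^3 + 26*d - 6*m^3 + m^2*(10*d + 24) + m*(-2*d^2 - 24*d + 6) - 24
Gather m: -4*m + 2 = 2 - 4*m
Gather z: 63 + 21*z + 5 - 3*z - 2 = 18*z + 66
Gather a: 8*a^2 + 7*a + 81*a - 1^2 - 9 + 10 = 8*a^2 + 88*a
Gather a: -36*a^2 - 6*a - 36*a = -36*a^2 - 42*a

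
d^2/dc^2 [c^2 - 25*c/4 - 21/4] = 2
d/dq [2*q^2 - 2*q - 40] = 4*q - 2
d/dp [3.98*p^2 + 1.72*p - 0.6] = 7.96*p + 1.72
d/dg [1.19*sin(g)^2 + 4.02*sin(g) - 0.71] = (2.38*sin(g) + 4.02)*cos(g)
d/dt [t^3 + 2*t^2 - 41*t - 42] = 3*t^2 + 4*t - 41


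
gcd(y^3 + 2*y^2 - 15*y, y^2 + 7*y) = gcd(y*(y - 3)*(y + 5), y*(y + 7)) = y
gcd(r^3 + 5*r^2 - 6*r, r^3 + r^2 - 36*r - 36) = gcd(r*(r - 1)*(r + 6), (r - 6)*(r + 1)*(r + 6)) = r + 6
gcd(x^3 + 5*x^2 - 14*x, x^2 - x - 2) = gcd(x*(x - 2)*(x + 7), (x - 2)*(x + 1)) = x - 2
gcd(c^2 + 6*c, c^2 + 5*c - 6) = c + 6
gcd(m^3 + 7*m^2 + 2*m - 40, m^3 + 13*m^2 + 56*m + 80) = m^2 + 9*m + 20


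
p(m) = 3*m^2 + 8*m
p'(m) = 6*m + 8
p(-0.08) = -0.62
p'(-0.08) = 7.52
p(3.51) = 65.04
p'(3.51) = 29.06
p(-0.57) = -3.59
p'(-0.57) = 4.58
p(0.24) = 2.09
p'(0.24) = 9.44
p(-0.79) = -4.45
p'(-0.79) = 3.26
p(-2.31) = -2.47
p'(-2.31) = -5.86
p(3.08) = 53.10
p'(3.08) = 26.48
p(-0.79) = -4.45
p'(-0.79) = 3.26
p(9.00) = 315.00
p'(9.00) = 62.00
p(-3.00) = 3.00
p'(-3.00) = -10.00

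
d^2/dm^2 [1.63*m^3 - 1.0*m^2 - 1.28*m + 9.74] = 9.78*m - 2.0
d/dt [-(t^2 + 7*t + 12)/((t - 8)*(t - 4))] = (19*t^2 - 40*t - 368)/(t^4 - 24*t^3 + 208*t^2 - 768*t + 1024)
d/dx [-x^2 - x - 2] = -2*x - 1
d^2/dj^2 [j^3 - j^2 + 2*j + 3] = 6*j - 2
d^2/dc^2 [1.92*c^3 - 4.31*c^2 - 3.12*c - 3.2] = 11.52*c - 8.62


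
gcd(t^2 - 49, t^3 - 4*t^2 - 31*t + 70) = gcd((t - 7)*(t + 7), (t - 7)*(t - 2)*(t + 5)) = t - 7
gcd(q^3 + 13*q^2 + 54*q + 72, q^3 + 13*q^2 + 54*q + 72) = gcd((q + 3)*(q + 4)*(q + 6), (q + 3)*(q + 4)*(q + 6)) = q^3 + 13*q^2 + 54*q + 72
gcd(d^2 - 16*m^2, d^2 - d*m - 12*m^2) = d - 4*m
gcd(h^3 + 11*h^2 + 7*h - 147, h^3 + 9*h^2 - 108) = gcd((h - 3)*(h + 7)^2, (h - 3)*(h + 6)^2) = h - 3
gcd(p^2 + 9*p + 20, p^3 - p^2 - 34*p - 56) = p + 4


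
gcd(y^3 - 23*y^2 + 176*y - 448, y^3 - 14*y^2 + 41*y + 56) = y^2 - 15*y + 56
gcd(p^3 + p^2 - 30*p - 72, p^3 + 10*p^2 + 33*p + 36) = p^2 + 7*p + 12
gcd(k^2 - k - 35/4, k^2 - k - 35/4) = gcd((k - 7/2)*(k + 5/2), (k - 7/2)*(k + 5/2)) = k^2 - k - 35/4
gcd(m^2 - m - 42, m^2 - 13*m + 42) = m - 7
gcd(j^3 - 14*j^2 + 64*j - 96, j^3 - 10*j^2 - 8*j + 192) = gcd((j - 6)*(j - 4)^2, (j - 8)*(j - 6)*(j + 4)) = j - 6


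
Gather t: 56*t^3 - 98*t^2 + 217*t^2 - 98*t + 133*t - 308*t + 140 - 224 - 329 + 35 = 56*t^3 + 119*t^2 - 273*t - 378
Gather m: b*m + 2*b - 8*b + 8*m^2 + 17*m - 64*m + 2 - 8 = -6*b + 8*m^2 + m*(b - 47) - 6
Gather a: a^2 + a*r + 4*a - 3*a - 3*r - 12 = a^2 + a*(r + 1) - 3*r - 12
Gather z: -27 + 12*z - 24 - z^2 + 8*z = -z^2 + 20*z - 51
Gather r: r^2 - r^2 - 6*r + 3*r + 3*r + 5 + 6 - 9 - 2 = 0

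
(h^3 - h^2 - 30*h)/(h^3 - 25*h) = (h - 6)/(h - 5)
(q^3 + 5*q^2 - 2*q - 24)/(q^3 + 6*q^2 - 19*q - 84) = (q^2 + 2*q - 8)/(q^2 + 3*q - 28)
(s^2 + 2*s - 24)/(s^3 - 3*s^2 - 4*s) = (s + 6)/(s*(s + 1))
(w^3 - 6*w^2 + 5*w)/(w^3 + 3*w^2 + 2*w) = (w^2 - 6*w + 5)/(w^2 + 3*w + 2)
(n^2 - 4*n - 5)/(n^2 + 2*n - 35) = (n + 1)/(n + 7)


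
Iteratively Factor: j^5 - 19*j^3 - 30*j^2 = (j - 5)*(j^4 + 5*j^3 + 6*j^2) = j*(j - 5)*(j^3 + 5*j^2 + 6*j) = j^2*(j - 5)*(j^2 + 5*j + 6) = j^2*(j - 5)*(j + 2)*(j + 3)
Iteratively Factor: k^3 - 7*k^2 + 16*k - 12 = (k - 2)*(k^2 - 5*k + 6) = (k - 2)^2*(k - 3)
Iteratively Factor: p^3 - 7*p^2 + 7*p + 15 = (p - 3)*(p^2 - 4*p - 5) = (p - 5)*(p - 3)*(p + 1)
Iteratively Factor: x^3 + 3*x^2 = (x + 3)*(x^2) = x*(x + 3)*(x)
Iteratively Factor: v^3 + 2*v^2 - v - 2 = (v + 2)*(v^2 - 1) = (v - 1)*(v + 2)*(v + 1)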